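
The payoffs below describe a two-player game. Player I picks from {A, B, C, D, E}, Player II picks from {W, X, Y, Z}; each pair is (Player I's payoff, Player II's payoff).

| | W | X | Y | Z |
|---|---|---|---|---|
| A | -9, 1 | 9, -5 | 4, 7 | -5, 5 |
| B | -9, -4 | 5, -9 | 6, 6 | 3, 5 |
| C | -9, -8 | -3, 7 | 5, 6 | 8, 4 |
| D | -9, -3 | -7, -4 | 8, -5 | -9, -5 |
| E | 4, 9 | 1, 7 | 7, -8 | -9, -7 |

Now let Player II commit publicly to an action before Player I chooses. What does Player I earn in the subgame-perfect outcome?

4

Backward induction with Player II moving first.
- W: Player I compares -9, -9, -9, -9, 4 and picks E; Player II would get 9.
- X: Player I compares 9, 5, -3, -7, 1 and picks A; Player II would get -5.
- Y: Player I compares 4, 6, 5, 8, 7 and picks D; Player II would get -5.
- Z: Player I compares -5, 3, 8, -9, -9 and picks C; Player II would get 4.
Player II's induced payoffs are 9, -5, -5, 4, so Player II commits to W. Subgame-perfect outcome: (E, W) with payoffs (4, 9).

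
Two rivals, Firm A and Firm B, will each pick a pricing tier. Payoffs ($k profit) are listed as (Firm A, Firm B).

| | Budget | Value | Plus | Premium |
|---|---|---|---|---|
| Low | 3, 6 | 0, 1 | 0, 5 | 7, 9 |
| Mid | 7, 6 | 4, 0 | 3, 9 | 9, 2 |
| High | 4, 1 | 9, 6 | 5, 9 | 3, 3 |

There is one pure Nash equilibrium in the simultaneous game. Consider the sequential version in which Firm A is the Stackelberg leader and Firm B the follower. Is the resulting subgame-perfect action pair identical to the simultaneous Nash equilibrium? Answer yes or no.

no

Solve by backward induction (Firm A leads).
- Low → Firm B plays Premium (best of 6, 1, 5, 9); Firm A gets 7.
- Mid → Firm B plays Plus (best of 6, 0, 9, 2); Firm A gets 3.
- High → Firm B plays Plus (best of 1, 6, 9, 3); Firm A gets 5.
Firm A's induced payoffs are 7, 3, 5, so Firm A commits to Low. Subgame-perfect outcome: (Low, Premium) with payoffs (7, 9).
Under simultaneous play:
Firm A's best replies: Budget→Mid; Value→High; Plus→High; Premium→Mid.
Firm B's best replies: Low→Premium; Mid→Plus; High→Plus.
The unique mutual best reply is (High, Plus), giving (5, 9).
Sequential outcome (Low, Premium) differs from the Nash profile (High, Plus).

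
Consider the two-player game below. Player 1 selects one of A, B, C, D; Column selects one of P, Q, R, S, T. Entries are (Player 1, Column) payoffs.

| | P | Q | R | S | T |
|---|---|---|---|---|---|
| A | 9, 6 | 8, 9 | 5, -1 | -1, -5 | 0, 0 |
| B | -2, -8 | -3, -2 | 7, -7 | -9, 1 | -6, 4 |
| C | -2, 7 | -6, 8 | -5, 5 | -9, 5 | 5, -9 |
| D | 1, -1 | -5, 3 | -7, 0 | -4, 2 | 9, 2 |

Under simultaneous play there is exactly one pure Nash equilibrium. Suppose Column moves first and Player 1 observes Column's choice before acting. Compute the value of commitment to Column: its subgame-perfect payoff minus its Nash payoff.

0

Player 1 best-responds to each possible Column move:
- P → Player 1 plays A (best of 9, -2, -2, 1); Column gets 6.
- Q → Player 1 plays A (best of 8, -3, -6, -5); Column gets 9.
- R → Player 1 plays B (best of 5, 7, -5, -7); Column gets -7.
- S → Player 1 plays A (best of -1, -9, -9, -4); Column gets -5.
- T → Player 1 plays D (best of 0, -6, 5, 9); Column gets 2.
Column's induced payoffs are 6, 9, -7, -5, 2, so Column commits to Q. Subgame-perfect outcome: (A, Q) with payoffs (8, 9).
Now find the simultaneous Nash equilibrium.
Player 1's best replies: P→A; Q→A; R→B; S→A; T→D.
Column's best replies: A→Q; B→T; C→Q; D→Q.
Only (A, Q) has each player best-responding; Nash payoffs (8, 9).
Column's commitment gain: 9 − 9 = 0.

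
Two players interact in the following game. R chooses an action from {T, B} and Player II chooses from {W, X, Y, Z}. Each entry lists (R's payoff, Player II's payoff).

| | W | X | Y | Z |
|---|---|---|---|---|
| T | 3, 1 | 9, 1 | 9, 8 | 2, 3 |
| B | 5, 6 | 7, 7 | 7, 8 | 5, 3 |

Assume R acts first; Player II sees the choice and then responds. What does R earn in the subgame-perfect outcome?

9

Solve by backward induction (R leads).
- T → Player II plays Y (best of 1, 1, 8, 3); R gets 9.
- B → Player II plays Y (best of 6, 7, 8, 3); R gets 7.
Among 9, 7, the best is 9 at T. Subgame-perfect outcome: (T, Y) with payoffs (9, 8).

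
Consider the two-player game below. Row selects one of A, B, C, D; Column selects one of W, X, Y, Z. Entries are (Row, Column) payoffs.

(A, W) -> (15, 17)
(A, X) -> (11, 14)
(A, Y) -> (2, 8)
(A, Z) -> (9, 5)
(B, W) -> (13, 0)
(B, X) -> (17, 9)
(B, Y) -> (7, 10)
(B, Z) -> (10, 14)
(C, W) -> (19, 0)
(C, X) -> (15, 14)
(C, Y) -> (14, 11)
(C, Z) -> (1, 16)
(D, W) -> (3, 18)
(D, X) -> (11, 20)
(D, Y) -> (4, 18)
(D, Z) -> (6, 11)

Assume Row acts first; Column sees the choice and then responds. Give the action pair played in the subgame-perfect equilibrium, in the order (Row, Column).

Column best-responds to each possible Row move:
- A: Column compares 17, 14, 8, 5 and picks W; Row would get 15.
- B: Column compares 0, 9, 10, 14 and picks Z; Row would get 10.
- C: Column compares 0, 14, 11, 16 and picks Z; Row would get 1.
- D: Column compares 18, 20, 18, 11 and picks X; Row would get 11.
Row's induced payoffs are 15, 10, 1, 11, so Row commits to A. Subgame-perfect outcome: (A, W) with payoffs (15, 17).

(A, W)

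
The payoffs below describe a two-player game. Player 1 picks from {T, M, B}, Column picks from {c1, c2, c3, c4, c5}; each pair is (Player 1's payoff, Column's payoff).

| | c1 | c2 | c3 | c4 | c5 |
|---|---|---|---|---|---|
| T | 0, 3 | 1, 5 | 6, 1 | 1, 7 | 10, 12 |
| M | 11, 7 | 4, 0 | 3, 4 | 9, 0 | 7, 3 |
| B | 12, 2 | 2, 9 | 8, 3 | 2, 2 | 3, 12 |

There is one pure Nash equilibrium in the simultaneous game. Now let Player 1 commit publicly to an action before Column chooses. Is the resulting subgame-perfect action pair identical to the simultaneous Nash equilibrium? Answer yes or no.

no

Column best-responds to each possible Player 1 move:
- T → Column plays c5 (best of 3, 5, 1, 7, 12); Player 1 gets 10.
- M → Column plays c1 (best of 7, 0, 4, 0, 3); Player 1 gets 11.
- B → Column plays c5 (best of 2, 9, 3, 2, 12); Player 1 gets 3.
Among 10, 11, 3, the best is 11 at M. Subgame-perfect outcome: (M, c1) with payoffs (11, 7).
Under simultaneous play:
Player 1's best replies: c1→B; c2→M; c3→B; c4→M; c5→T.
Column's best replies: T→c5; M→c1; B→c5.
Only (T, c5) has each player best-responding; Nash payoffs (10, 12).
Sequential outcome (M, c1) differs from the Nash profile (T, c5).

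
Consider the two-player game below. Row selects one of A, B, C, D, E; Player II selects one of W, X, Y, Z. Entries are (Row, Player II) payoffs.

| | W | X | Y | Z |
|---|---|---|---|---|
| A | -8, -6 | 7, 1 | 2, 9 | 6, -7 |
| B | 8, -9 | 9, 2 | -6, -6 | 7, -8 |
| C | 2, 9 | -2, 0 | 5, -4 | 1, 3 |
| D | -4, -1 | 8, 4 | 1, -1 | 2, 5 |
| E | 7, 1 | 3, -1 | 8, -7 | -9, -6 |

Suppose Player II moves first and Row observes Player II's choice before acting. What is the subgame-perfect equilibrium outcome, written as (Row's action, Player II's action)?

Row best-responds to each possible Player II move:
- W: Row compares -8, 8, 2, -4, 7 and picks B; Player II would get -9.
- X: Row compares 7, 9, -2, 8, 3 and picks B; Player II would get 2.
- Y: Row compares 2, -6, 5, 1, 8 and picks E; Player II would get -7.
- Z: Row compares 6, 7, 1, 2, -9 and picks B; Player II would get -8.
Among -9, 2, -7, -8, the best is 2 at X. Subgame-perfect outcome: (B, X) with payoffs (9, 2).

(B, X)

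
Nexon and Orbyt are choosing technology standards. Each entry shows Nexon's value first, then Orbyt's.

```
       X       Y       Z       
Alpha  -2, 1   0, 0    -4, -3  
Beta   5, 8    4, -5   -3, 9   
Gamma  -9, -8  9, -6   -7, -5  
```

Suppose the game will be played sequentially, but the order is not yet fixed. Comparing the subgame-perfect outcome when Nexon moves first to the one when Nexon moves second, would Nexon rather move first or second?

first

If Nexon leads: Orbyt's best replies are Alpha→X, Beta→Z, Gamma→Z; Nexon's induced payoffs -2, -3, -7; outcome (Alpha, X), payoffs (-2, 1).
If Orbyt leads: Nexon's best replies are X→Beta, Y→Gamma, Z→Beta; Orbyt's induced payoffs 8, -6, 9; outcome (Beta, Z), payoffs (-3, 9).
Nexon gets -2 moving first and -3 moving second, so Nexon prefers to move first.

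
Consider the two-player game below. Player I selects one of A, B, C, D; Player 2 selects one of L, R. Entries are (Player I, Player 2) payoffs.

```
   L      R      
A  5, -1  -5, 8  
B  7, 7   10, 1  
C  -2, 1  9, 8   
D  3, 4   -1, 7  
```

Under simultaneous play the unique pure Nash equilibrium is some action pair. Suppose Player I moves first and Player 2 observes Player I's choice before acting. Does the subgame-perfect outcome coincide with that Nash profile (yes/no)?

no

Backward induction with Player I moving first.
- A: BR = R, leader payoff -5.
- B: BR = L, leader payoff 7.
- C: BR = R, leader payoff 9.
- D: BR = R, leader payoff -1.
Among -5, 7, 9, -1, the best is 9 at C. Subgame-perfect outcome: (C, R) with payoffs (9, 8).
For the simultaneous game, intersect best replies.
Player I's best replies: L→B; R→B.
Player 2's best replies: A→R; B→L; C→R; D→R.
The unique mutual best reply is (B, L), giving (7, 7).
Sequential outcome (C, R) differs from the Nash profile (B, L).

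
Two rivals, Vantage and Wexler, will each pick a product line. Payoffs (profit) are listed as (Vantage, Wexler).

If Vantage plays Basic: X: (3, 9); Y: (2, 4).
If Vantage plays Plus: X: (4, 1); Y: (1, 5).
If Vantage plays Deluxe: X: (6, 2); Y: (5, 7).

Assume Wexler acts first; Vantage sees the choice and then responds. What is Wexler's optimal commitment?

Solve by backward induction (Wexler leads).
- X → Vantage plays Deluxe (best of 3, 4, 6); Wexler gets 2.
- Y → Vantage plays Deluxe (best of 2, 1, 5); Wexler gets 7.
Among 2, 7, the best is 7 at Y. Subgame-perfect outcome: (Deluxe, Y) with payoffs (5, 7).

Y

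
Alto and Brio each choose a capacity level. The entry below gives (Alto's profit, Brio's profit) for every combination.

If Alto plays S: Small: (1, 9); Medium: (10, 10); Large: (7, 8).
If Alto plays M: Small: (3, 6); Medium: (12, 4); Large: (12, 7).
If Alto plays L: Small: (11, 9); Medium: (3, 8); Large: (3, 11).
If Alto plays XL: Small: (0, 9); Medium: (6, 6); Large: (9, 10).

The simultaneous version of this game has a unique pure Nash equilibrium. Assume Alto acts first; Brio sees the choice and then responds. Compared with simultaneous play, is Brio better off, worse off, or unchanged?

Solve by backward induction (Alto leads).
- S: Brio compares 9, 10, 8 and picks Medium; Alto would get 10.
- M: Brio compares 6, 4, 7 and picks Large; Alto would get 12.
- L: Brio compares 9, 8, 11 and picks Large; Alto would get 3.
- XL: Brio compares 9, 6, 10 and picks Large; Alto would get 9.
Alto's induced payoffs are 10, 12, 3, 9, so Alto commits to M. Subgame-perfect outcome: (M, Large) with payoffs (12, 7).
For the simultaneous game, intersect best replies.
Alto's best replies: Small→L; Medium→M; Large→M.
Brio's best replies: S→Medium; M→Large; L→Large; XL→Large.
Only (M, Large) has each player best-responding; Nash payoffs (12, 7).
Brio earns 7 sequentially versus 7 at the Nash outcome: unchanged.

unchanged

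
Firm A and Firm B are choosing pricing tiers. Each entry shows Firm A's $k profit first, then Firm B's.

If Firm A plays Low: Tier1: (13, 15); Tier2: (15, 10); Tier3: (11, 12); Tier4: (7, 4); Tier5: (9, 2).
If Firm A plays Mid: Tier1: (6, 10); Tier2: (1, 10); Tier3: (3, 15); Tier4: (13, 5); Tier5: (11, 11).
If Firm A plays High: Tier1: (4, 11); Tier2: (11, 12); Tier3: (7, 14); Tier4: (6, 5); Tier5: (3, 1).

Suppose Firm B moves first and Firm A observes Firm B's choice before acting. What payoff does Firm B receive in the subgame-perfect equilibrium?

Work backward from Firm A's decision.
- Tier1: BR = Low, leader payoff 15.
- Tier2: BR = Low, leader payoff 10.
- Tier3: BR = Low, leader payoff 12.
- Tier4: BR = Mid, leader payoff 5.
- Tier5: BR = Mid, leader payoff 11.
Among 15, 10, 12, 5, 11, the best is 15 at Tier1. Subgame-perfect outcome: (Low, Tier1) with payoffs (13, 15).

15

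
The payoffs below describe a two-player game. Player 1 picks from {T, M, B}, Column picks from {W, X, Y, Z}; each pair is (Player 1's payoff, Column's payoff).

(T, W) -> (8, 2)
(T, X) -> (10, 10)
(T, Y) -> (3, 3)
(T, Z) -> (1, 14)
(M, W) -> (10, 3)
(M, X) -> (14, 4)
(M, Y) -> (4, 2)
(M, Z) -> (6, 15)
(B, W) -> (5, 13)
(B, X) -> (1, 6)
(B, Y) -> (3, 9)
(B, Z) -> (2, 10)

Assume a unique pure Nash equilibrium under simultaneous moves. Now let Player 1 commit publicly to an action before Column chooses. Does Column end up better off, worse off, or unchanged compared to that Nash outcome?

Work backward from Column's decision.
- T → Column plays Z (best of 2, 10, 3, 14); Player 1 gets 1.
- M → Column plays Z (best of 3, 4, 2, 15); Player 1 gets 6.
- B → Column plays W (best of 13, 6, 9, 10); Player 1 gets 5.
Player 1's induced payoffs are 1, 6, 5, so Player 1 commits to M. Subgame-perfect outcome: (M, Z) with payoffs (6, 15).
Now find the simultaneous Nash equilibrium.
Player 1's best replies: W→M; X→M; Y→M; Z→M.
Column's best replies: T→Z; M→Z; B→W.
The unique mutual best reply is (M, Z), giving (6, 15).
Column earns 15 sequentially versus 15 at the Nash outcome: unchanged.

unchanged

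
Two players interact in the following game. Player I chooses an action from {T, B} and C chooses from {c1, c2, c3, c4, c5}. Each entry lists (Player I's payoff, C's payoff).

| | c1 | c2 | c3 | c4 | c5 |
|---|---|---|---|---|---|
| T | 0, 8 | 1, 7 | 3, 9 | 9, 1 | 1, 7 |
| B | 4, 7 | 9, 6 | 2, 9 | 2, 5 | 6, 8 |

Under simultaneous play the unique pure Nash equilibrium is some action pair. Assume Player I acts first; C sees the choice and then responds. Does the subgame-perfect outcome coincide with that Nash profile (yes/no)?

yes

Backward induction with Player I moving first.
- T: BR = c3, leader payoff 3.
- B: BR = c3, leader payoff 2.
Maximizing over 3, 2, Player I chooses T. Subgame-perfect outcome: (T, c3) with payoffs (3, 9).
Now find the simultaneous Nash equilibrium.
Player I's best replies: c1→B; c2→B; c3→T; c4→T; c5→B.
C's best replies: T→c3; B→c3.
Only (T, c3) has each player best-responding; Nash payoffs (3, 9).
Sequential outcome (T, c3) coincides with the Nash profile (T, c3).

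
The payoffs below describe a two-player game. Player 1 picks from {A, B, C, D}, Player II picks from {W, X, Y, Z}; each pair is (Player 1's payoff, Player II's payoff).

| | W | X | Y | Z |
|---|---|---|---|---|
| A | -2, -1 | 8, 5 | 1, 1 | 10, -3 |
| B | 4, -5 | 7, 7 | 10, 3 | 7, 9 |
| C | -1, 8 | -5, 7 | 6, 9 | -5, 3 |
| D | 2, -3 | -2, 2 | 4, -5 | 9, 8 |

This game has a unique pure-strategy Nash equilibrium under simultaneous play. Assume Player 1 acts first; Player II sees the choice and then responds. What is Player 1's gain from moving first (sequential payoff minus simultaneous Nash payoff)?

Solve by backward induction (Player 1 leads).
- A: BR = X, leader payoff 8.
- B: BR = Z, leader payoff 7.
- C: BR = Y, leader payoff 6.
- D: BR = Z, leader payoff 9.
Player 1's induced payoffs are 8, 7, 6, 9, so Player 1 commits to D. Subgame-perfect outcome: (D, Z) with payoffs (9, 8).
For the simultaneous game, intersect best replies.
Player 1's best replies: W→B; X→A; Y→B; Z→A.
Player II's best replies: A→X; B→Z; C→Y; D→Z.
The unique mutual best reply is (A, X), giving (8, 5).
Player 1's commitment gain: 9 − 8 = 1.

1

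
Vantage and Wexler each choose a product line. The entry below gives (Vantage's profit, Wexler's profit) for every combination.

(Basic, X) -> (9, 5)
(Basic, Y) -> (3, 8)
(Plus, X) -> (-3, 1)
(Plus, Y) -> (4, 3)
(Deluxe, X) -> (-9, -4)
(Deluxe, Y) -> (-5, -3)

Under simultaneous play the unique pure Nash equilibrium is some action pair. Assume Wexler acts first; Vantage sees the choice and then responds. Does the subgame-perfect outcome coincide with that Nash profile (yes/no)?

Backward induction with Wexler moving first.
- X: BR = Basic, leader payoff 5.
- Y: BR = Plus, leader payoff 3.
Among 5, 3, the best is 5 at X. Subgame-perfect outcome: (Basic, X) with payoffs (9, 5).
Now find the simultaneous Nash equilibrium.
Vantage's best replies: X→Basic; Y→Plus.
Wexler's best replies: Basic→Y; Plus→Y; Deluxe→Y.
The unique mutual best reply is (Plus, Y), giving (4, 3).
Sequential outcome (Basic, X) differs from the Nash profile (Plus, Y).

no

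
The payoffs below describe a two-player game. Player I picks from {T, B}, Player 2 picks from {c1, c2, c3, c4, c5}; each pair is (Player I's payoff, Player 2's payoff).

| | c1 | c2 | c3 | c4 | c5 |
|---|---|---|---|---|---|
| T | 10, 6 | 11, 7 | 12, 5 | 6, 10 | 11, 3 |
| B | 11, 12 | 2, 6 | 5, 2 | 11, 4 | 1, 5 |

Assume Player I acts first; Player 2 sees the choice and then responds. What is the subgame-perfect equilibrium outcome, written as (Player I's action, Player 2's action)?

Player 2 best-responds to each possible Player I move:
- T: Player 2 compares 6, 7, 5, 10, 3 and picks c4; Player I would get 6.
- B: Player 2 compares 12, 6, 2, 4, 5 and picks c1; Player I would get 11.
Maximizing over 6, 11, Player I chooses B. Subgame-perfect outcome: (B, c1) with payoffs (11, 12).

(B, c1)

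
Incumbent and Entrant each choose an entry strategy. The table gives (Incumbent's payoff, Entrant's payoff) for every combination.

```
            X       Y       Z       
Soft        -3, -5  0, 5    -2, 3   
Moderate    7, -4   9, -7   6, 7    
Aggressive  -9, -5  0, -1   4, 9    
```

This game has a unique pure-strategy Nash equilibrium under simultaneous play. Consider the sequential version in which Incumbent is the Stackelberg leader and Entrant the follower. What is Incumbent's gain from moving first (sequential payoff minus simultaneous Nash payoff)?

0

Solve by backward induction (Incumbent leads).
- Soft: Entrant compares -5, 5, 3 and picks Y; Incumbent would get 0.
- Moderate: Entrant compares -4, -7, 7 and picks Z; Incumbent would get 6.
- Aggressive: Entrant compares -5, -1, 9 and picks Z; Incumbent would get 4.
Maximizing over 0, 6, 4, Incumbent chooses Moderate. Subgame-perfect outcome: (Moderate, Z) with payoffs (6, 7).
Now find the simultaneous Nash equilibrium.
Incumbent's best replies: X→Moderate; Y→Moderate; Z→Moderate.
Entrant's best replies: Soft→Y; Moderate→Z; Aggressive→Z.
Only (Moderate, Z) has each player best-responding; Nash payoffs (6, 7).
Incumbent's commitment gain: 6 − 6 = 0.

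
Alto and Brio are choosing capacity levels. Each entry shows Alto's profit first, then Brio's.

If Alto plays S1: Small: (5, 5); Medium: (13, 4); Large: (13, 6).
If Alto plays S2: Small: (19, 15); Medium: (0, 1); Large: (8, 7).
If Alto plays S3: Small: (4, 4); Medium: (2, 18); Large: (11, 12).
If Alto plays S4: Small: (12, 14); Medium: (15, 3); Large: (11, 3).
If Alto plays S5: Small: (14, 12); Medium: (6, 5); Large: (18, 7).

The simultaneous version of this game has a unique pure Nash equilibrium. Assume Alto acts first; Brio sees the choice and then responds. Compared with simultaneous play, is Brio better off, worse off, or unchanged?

Solve by backward induction (Alto leads).
- S1 → Brio plays Large (best of 5, 4, 6); Alto gets 13.
- S2 → Brio plays Small (best of 15, 1, 7); Alto gets 19.
- S3 → Brio plays Medium (best of 4, 18, 12); Alto gets 2.
- S4 → Brio plays Small (best of 14, 3, 3); Alto gets 12.
- S5 → Brio plays Small (best of 12, 5, 7); Alto gets 14.
Alto's induced payoffs are 13, 19, 2, 12, 14, so Alto commits to S2. Subgame-perfect outcome: (S2, Small) with payoffs (19, 15).
For the simultaneous game, intersect best replies.
Alto's best replies: Small→S2; Medium→S4; Large→S5.
Brio's best replies: S1→Large; S2→Small; S3→Medium; S4→Small; S5→Small.
Only (S2, Small) has each player best-responding; Nash payoffs (19, 15).
Brio earns 15 sequentially versus 15 at the Nash outcome: unchanged.

unchanged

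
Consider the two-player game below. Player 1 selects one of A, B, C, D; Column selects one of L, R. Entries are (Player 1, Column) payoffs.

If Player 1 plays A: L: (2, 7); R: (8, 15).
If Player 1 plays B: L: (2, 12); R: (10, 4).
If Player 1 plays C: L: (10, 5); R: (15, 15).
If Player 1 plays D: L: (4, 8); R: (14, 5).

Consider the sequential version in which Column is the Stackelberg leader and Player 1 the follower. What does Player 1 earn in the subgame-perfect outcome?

Backward induction with Column moving first.
- L → Player 1 plays C (best of 2, 2, 10, 4); Column gets 5.
- R → Player 1 plays C (best of 8, 10, 15, 14); Column gets 15.
Among 5, 15, the best is 15 at R. Subgame-perfect outcome: (C, R) with payoffs (15, 15).

15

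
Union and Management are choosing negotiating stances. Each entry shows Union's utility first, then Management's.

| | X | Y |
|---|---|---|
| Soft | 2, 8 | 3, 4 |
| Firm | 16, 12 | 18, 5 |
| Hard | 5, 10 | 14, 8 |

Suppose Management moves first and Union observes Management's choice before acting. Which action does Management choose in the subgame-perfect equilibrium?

X

Solve by backward induction (Management leads).
- X: Union compares 2, 16, 5 and picks Firm; Management would get 12.
- Y: Union compares 3, 18, 14 and picks Firm; Management would get 5.
Management's induced payoffs are 12, 5, so Management commits to X. Subgame-perfect outcome: (Firm, X) with payoffs (16, 12).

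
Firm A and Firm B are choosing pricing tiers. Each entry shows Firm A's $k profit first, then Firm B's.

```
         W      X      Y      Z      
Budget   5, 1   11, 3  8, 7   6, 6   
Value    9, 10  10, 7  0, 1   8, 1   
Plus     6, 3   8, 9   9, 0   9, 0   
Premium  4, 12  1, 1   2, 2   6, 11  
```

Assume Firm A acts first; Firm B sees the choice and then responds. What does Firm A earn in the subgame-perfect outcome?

Solve by backward induction (Firm A leads).
- Budget → Firm B plays Y (best of 1, 3, 7, 6); Firm A gets 8.
- Value → Firm B plays W (best of 10, 7, 1, 1); Firm A gets 9.
- Plus → Firm B plays X (best of 3, 9, 0, 0); Firm A gets 8.
- Premium → Firm B plays W (best of 12, 1, 2, 11); Firm A gets 4.
Firm A's induced payoffs are 8, 9, 8, 4, so Firm A commits to Value. Subgame-perfect outcome: (Value, W) with payoffs (9, 10).

9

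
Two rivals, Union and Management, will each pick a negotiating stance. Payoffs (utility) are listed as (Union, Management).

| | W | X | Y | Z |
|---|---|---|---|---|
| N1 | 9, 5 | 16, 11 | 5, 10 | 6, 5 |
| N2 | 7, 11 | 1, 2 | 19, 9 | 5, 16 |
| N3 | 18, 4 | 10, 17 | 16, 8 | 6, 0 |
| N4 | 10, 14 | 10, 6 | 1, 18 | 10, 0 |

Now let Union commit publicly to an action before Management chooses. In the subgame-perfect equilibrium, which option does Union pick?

Solve by backward induction (Union leads).
- N1: BR = X, leader payoff 16.
- N2: BR = Z, leader payoff 5.
- N3: BR = X, leader payoff 10.
- N4: BR = Y, leader payoff 1.
Union's induced payoffs are 16, 5, 10, 1, so Union commits to N1. Subgame-perfect outcome: (N1, X) with payoffs (16, 11).

N1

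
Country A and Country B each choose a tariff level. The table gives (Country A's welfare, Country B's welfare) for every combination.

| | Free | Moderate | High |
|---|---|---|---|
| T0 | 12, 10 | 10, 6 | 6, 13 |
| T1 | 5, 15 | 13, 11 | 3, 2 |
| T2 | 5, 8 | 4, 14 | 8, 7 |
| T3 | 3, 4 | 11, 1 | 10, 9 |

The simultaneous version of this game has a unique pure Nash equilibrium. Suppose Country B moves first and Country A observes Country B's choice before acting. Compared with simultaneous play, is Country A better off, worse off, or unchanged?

better off

Solve by backward induction (Country B leads).
- Free: BR = T0, leader payoff 10.
- Moderate: BR = T1, leader payoff 11.
- High: BR = T3, leader payoff 9.
Maximizing over 10, 11, 9, Country B chooses Moderate. Subgame-perfect outcome: (T1, Moderate) with payoffs (13, 11).
For the simultaneous game, intersect best replies.
Country A's best replies: Free→T0; Moderate→T1; High→T3.
Country B's best replies: T0→High; T1→Free; T2→Moderate; T3→High.
The unique mutual best reply is (T3, High), giving (10, 9).
Country A earns 13 sequentially versus 10 at the Nash outcome: better off.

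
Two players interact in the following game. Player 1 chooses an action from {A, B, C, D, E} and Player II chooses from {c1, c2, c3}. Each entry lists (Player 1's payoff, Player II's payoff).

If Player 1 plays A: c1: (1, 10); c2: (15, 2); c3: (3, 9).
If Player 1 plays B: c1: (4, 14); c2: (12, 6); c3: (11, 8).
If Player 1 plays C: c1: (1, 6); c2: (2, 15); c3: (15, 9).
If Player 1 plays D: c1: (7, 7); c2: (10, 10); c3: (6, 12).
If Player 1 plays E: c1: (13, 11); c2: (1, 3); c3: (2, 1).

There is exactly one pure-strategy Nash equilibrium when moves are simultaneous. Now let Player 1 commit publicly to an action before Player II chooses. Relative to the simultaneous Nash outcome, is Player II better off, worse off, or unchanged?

Solve by backward induction (Player 1 leads).
- A: Player II compares 10, 2, 9 and picks c1; Player 1 would get 1.
- B: Player II compares 14, 6, 8 and picks c1; Player 1 would get 4.
- C: Player II compares 6, 15, 9 and picks c2; Player 1 would get 2.
- D: Player II compares 7, 10, 12 and picks c3; Player 1 would get 6.
- E: Player II compares 11, 3, 1 and picks c1; Player 1 would get 13.
Player 1's induced payoffs are 1, 4, 2, 6, 13, so Player 1 commits to E. Subgame-perfect outcome: (E, c1) with payoffs (13, 11).
Under simultaneous play:
Player 1's best replies: c1→E; c2→A; c3→C.
Player II's best replies: A→c1; B→c1; C→c2; D→c3; E→c1.
Only (E, c1) has each player best-responding; Nash payoffs (13, 11).
Player II earns 11 sequentially versus 11 at the Nash outcome: unchanged.

unchanged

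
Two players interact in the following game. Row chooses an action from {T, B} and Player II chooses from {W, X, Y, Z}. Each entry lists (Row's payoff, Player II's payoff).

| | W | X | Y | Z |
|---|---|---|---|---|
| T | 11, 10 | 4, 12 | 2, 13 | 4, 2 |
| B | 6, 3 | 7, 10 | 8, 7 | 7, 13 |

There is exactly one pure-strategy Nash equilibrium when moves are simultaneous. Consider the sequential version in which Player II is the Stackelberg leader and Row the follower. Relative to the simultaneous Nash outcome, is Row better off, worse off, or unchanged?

Solve by backward induction (Player II leads).
- W: Row compares 11, 6 and picks T; Player II would get 10.
- X: Row compares 4, 7 and picks B; Player II would get 10.
- Y: Row compares 2, 8 and picks B; Player II would get 7.
- Z: Row compares 4, 7 and picks B; Player II would get 13.
Player II's induced payoffs are 10, 10, 7, 13, so Player II commits to Z. Subgame-perfect outcome: (B, Z) with payoffs (7, 13).
Under simultaneous play:
Row's best replies: W→T; X→B; Y→B; Z→B.
Player II's best replies: T→Y; B→Z.
Only (B, Z) has each player best-responding; Nash payoffs (7, 13).
Row earns 7 sequentially versus 7 at the Nash outcome: unchanged.

unchanged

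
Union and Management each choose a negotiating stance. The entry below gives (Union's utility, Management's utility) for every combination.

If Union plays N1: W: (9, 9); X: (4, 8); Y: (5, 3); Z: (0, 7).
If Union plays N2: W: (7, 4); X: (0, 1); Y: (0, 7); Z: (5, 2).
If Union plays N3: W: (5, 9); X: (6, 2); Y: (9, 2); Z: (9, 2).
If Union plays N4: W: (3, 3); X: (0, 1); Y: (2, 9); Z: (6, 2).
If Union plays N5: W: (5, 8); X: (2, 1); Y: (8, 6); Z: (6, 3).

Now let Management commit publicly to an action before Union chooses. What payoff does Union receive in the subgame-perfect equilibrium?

Solve by backward induction (Management leads).
- W: Union compares 9, 7, 5, 3, 5 and picks N1; Management would get 9.
- X: Union compares 4, 0, 6, 0, 2 and picks N3; Management would get 2.
- Y: Union compares 5, 0, 9, 2, 8 and picks N3; Management would get 2.
- Z: Union compares 0, 5, 9, 6, 6 and picks N3; Management would get 2.
Maximizing over 9, 2, 2, 2, Management chooses W. Subgame-perfect outcome: (N1, W) with payoffs (9, 9).

9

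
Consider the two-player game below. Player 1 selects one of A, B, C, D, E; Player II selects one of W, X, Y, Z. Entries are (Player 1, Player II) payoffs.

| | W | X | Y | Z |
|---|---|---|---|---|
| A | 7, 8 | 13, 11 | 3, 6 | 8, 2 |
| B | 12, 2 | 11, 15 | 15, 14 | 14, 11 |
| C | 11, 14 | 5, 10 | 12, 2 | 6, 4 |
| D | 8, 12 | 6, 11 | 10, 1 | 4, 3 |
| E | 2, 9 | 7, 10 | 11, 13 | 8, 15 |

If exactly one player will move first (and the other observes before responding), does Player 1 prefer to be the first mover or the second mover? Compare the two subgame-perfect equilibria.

If Player 1 leads: Player II's best replies are A→X, B→X, C→W, D→W, E→Z; Player 1's induced payoffs 13, 11, 11, 8, 8; outcome (A, X), payoffs (13, 11).
If Player II leads: Player 1's best replies are W→B, X→A, Y→B, Z→B; Player II's induced payoffs 2, 11, 14, 11; outcome (B, Y), payoffs (15, 14).
Player 1 gets 13 moving first and 15 moving second, so Player 1 prefers to move second.

second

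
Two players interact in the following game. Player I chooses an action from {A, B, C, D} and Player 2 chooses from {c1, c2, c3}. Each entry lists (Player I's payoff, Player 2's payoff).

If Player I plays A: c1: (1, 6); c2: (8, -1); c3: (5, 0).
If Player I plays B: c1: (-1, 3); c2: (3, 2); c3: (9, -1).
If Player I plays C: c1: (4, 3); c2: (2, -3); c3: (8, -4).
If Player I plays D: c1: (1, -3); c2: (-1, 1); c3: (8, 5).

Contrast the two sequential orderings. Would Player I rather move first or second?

first

If Player I leads: Player 2's best replies are A→c1, B→c1, C→c1, D→c3; Player I's induced payoffs 1, -1, 4, 8; outcome (D, c3), payoffs (8, 5).
If Player 2 leads: Player I's best replies are c1→C, c2→A, c3→B; Player 2's induced payoffs 3, -1, -1; outcome (C, c1), payoffs (4, 3).
Player I gets 8 moving first and 4 moving second, so Player I prefers to move first.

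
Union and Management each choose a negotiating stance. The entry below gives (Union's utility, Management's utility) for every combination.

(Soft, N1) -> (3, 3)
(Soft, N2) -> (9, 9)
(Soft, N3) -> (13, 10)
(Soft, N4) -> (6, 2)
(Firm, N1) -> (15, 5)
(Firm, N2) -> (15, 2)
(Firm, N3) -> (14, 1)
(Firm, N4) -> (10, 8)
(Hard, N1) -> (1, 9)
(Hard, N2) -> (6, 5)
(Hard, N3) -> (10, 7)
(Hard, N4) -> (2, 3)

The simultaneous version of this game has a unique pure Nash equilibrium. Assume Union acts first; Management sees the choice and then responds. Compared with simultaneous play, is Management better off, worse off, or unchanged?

Management best-responds to each possible Union move:
- Soft → Management plays N3 (best of 3, 9, 10, 2); Union gets 13.
- Firm → Management plays N4 (best of 5, 2, 1, 8); Union gets 10.
- Hard → Management plays N1 (best of 9, 5, 7, 3); Union gets 1.
Maximizing over 13, 10, 1, Union chooses Soft. Subgame-perfect outcome: (Soft, N3) with payoffs (13, 10).
For the simultaneous game, intersect best replies.
Union's best replies: N1→Firm; N2→Firm; N3→Firm; N4→Firm.
Management's best replies: Soft→N3; Firm→N4; Hard→N1.
The unique mutual best reply is (Firm, N4), giving (10, 8).
Management earns 10 sequentially versus 8 at the Nash outcome: better off.

better off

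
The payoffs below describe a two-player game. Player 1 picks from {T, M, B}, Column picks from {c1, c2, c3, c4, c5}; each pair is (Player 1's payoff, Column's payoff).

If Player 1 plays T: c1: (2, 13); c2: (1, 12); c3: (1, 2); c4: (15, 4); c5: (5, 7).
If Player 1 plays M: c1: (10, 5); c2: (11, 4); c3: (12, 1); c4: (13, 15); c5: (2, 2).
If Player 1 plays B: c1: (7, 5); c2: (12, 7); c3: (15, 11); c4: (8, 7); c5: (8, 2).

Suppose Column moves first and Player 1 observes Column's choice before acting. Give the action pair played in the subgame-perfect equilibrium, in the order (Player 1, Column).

(B, c3)

Solve by backward induction (Column leads).
- c1: BR = M, leader payoff 5.
- c2: BR = B, leader payoff 7.
- c3: BR = B, leader payoff 11.
- c4: BR = T, leader payoff 4.
- c5: BR = B, leader payoff 2.
Column's induced payoffs are 5, 7, 11, 4, 2, so Column commits to c3. Subgame-perfect outcome: (B, c3) with payoffs (15, 11).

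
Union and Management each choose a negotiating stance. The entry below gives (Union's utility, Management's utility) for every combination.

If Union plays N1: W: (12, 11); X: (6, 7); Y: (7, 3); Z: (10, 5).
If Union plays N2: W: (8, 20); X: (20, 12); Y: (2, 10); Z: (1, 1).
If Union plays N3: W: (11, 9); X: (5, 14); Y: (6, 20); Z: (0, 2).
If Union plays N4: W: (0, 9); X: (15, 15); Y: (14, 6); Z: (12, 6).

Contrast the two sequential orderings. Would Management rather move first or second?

If Union leads: Management's best replies are N1→W, N2→W, N3→Y, N4→X; Union's induced payoffs 12, 8, 6, 15; outcome (N4, X), payoffs (15, 15).
If Management leads: Union's best replies are W→N1, X→N2, Y→N4, Z→N4; Management's induced payoffs 11, 12, 6, 6; outcome (N2, X), payoffs (20, 12).
Management gets 12 moving first and 15 moving second, so Management prefers to move second.

second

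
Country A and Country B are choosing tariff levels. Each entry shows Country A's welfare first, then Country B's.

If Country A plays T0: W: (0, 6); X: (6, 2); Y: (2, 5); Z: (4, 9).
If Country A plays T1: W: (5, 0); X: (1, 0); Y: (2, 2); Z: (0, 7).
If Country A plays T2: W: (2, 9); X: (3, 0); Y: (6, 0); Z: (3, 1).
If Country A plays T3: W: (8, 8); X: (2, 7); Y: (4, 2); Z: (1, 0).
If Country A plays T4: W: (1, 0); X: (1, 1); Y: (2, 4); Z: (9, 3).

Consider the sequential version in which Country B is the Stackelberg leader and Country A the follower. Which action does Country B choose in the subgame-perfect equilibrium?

W

Country A best-responds to each possible Country B move:
- W: Country A compares 0, 5, 2, 8, 1 and picks T3; Country B would get 8.
- X: Country A compares 6, 1, 3, 2, 1 and picks T0; Country B would get 2.
- Y: Country A compares 2, 2, 6, 4, 2 and picks T2; Country B would get 0.
- Z: Country A compares 4, 0, 3, 1, 9 and picks T4; Country B would get 3.
Country B's induced payoffs are 8, 2, 0, 3, so Country B commits to W. Subgame-perfect outcome: (T3, W) with payoffs (8, 8).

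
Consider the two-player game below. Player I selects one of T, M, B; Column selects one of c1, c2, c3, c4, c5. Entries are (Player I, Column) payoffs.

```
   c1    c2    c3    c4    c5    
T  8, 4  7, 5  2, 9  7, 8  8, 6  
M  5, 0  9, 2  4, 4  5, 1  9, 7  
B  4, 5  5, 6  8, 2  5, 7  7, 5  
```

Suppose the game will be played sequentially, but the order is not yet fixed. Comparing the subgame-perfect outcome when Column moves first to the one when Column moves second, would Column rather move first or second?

first

If Player I leads: Column's best replies are T→c3, M→c5, B→c4; Player I's induced payoffs 2, 9, 5; outcome (M, c5), payoffs (9, 7).
If Column leads: Player I's best replies are c1→T, c2→M, c3→B, c4→T, c5→M; Column's induced payoffs 4, 2, 2, 8, 7; outcome (T, c4), payoffs (7, 8).
Column gets 8 moving first and 7 moving second, so Column prefers to move first.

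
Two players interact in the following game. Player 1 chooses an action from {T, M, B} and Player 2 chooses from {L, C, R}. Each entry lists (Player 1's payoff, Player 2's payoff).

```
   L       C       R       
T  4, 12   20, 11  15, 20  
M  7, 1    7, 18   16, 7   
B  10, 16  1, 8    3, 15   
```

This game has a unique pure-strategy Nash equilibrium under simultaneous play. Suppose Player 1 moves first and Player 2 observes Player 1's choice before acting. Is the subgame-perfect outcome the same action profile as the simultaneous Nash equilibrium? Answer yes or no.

Player 2 best-responds to each possible Player 1 move:
- T: BR = R, leader payoff 15.
- M: BR = C, leader payoff 7.
- B: BR = L, leader payoff 10.
Maximizing over 15, 7, 10, Player 1 chooses T. Subgame-perfect outcome: (T, R) with payoffs (15, 20).
For the simultaneous game, intersect best replies.
Player 1's best replies: L→B; C→T; R→M.
Player 2's best replies: T→R; M→C; B→L.
The unique mutual best reply is (B, L), giving (10, 16).
Sequential outcome (T, R) differs from the Nash profile (B, L).

no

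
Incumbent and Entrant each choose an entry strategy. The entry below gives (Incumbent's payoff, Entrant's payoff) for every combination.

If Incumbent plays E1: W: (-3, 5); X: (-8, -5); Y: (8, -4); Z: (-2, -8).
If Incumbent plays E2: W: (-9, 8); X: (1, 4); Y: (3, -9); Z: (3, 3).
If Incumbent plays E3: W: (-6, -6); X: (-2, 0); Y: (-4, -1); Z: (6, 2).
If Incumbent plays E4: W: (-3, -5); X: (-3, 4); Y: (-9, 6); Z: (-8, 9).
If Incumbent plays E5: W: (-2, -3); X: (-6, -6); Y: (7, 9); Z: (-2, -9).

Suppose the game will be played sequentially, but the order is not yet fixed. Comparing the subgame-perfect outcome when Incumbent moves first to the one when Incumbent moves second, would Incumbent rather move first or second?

If Incumbent leads: Entrant's best replies are E1→W, E2→W, E3→Z, E4→Z, E5→Y; Incumbent's induced payoffs -3, -9, 6, -8, 7; outcome (E5, Y), payoffs (7, 9).
If Entrant leads: Incumbent's best replies are W→E5, X→E2, Y→E1, Z→E3; Entrant's induced payoffs -3, 4, -4, 2; outcome (E2, X), payoffs (1, 4).
Incumbent gets 7 moving first and 1 moving second, so Incumbent prefers to move first.

first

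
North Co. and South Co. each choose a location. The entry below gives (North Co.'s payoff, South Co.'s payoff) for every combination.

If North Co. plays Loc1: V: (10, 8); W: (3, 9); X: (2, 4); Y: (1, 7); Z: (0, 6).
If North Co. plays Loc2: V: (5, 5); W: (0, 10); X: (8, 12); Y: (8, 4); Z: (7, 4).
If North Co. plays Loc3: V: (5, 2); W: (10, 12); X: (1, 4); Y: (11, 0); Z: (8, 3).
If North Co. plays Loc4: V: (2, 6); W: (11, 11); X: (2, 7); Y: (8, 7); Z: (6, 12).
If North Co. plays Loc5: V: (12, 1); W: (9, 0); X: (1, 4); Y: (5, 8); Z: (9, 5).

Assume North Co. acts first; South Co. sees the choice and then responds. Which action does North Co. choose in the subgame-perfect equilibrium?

Loc3

South Co. best-responds to each possible North Co. move:
- Loc1: BR = W, leader payoff 3.
- Loc2: BR = X, leader payoff 8.
- Loc3: BR = W, leader payoff 10.
- Loc4: BR = Z, leader payoff 6.
- Loc5: BR = Y, leader payoff 5.
Maximizing over 3, 8, 10, 6, 5, North Co. chooses Loc3. Subgame-perfect outcome: (Loc3, W) with payoffs (10, 12).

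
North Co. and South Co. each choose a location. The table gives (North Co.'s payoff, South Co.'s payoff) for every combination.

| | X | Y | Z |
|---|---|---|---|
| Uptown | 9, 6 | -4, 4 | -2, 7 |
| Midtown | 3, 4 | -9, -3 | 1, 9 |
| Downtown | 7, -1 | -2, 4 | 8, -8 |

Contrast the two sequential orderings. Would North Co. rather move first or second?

second

If North Co. leads: South Co.'s best replies are Uptown→Z, Midtown→Z, Downtown→Y; North Co.'s induced payoffs -2, 1, -2; outcome (Midtown, Z), payoffs (1, 9).
If South Co. leads: North Co.'s best replies are X→Uptown, Y→Downtown, Z→Downtown; South Co.'s induced payoffs 6, 4, -8; outcome (Uptown, X), payoffs (9, 6).
North Co. gets 1 moving first and 9 moving second, so North Co. prefers to move second.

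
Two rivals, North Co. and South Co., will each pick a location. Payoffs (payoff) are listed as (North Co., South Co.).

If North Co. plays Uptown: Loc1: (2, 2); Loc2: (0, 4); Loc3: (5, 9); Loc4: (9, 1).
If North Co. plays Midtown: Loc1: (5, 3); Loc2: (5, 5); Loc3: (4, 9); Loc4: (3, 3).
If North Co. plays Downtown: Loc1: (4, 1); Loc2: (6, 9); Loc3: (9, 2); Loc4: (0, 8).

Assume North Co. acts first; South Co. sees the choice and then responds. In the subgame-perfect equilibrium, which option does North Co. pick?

South Co. best-responds to each possible North Co. move:
- Uptown: BR = Loc3, leader payoff 5.
- Midtown: BR = Loc3, leader payoff 4.
- Downtown: BR = Loc2, leader payoff 6.
Among 5, 4, 6, the best is 6 at Downtown. Subgame-perfect outcome: (Downtown, Loc2) with payoffs (6, 9).

Downtown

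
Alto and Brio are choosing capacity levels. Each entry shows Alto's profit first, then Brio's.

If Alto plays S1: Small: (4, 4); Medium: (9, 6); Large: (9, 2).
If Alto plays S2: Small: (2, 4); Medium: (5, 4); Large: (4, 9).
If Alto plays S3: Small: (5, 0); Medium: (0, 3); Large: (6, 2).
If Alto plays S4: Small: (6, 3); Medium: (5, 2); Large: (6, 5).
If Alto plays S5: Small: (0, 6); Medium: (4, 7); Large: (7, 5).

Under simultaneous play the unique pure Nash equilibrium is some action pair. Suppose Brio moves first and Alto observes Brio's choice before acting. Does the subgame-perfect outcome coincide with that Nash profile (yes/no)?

Alto best-responds to each possible Brio move:
- Small → Alto plays S4 (best of 4, 2, 5, 6, 0); Brio gets 3.
- Medium → Alto plays S1 (best of 9, 5, 0, 5, 4); Brio gets 6.
- Large → Alto plays S1 (best of 9, 4, 6, 6, 7); Brio gets 2.
Maximizing over 3, 6, 2, Brio chooses Medium. Subgame-perfect outcome: (S1, Medium) with payoffs (9, 6).
Now find the simultaneous Nash equilibrium.
Alto's best replies: Small→S4; Medium→S1; Large→S1.
Brio's best replies: S1→Medium; S2→Large; S3→Medium; S4→Large; S5→Medium.
Only (S1, Medium) has each player best-responding; Nash payoffs (9, 6).
Sequential outcome (S1, Medium) coincides with the Nash profile (S1, Medium).

yes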